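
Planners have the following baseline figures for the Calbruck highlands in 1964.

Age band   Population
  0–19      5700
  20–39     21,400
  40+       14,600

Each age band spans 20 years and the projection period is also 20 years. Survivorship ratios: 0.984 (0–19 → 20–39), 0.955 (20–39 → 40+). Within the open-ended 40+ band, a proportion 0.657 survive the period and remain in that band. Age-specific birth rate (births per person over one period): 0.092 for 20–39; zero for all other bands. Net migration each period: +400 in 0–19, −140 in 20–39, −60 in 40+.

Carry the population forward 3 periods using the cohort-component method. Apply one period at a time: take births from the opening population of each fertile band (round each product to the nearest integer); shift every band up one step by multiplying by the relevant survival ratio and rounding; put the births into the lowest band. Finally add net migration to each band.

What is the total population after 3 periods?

Numbering the groups 1..3 from youngest to oldest:
Period 1:
Births: 21400 × 0.092 = 1969
Group 2: 5700 × 0.984 = 5609
Group 3: 21400 × 0.955 + 14600 × 0.657 = 20437 + 9592 = 30029
Net migration: Group 1 + 400 → 2369; Group 2 − 140 → 5469; Group 3 − 60 → 29969
→ [2369, 5469, 29969]
Period 2:
Births: 5469 × 0.092 = 503
Group 2: 2369 × 0.984 = 2331
Group 3: 5469 × 0.955 + 29969 × 0.657 = 5223 + 19690 = 24913
Net migration: Group 1 + 400 → 903; Group 2 − 140 → 2191; Group 3 − 60 → 24853
→ [903, 2191, 24853]
Period 3:
Births: 2191 × 0.092 = 202
Group 2: 903 × 0.984 = 889
Group 3: 2191 × 0.955 + 24853 × 0.657 = 2092 + 16328 = 18420
Net migration: Group 1 + 400 → 602; Group 2 − 140 → 749; Group 3 − 60 → 18360
→ [602, 749, 18360]
Total after period 3: 602 + 749 + 18360 = 19711

19711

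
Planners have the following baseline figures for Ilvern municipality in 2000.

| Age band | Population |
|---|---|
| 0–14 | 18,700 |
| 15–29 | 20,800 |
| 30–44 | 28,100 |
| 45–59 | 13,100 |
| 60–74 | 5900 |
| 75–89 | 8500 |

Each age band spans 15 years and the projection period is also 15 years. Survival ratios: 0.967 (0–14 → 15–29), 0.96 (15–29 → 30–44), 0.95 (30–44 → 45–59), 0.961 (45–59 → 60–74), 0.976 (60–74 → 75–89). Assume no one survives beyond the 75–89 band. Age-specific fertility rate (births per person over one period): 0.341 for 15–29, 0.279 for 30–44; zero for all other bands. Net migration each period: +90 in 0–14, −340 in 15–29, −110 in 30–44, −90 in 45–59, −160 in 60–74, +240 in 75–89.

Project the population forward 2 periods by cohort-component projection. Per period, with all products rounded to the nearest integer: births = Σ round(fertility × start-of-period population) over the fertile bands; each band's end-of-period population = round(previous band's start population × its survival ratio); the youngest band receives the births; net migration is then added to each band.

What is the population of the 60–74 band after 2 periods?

25407

— Period 1 —
Births: 20800 × 0.341 = 7093, 28100 × 0.279 = 7840 — total 14933
15–29: 18700 × 0.967 = 18083
30–44: 20800 × 0.96 = 19968
45–59: 28100 × 0.95 = 26695
60–74: 13100 × 0.961 = 12589
75–89: 5900 × 0.976 = 5758
Net migration: 0–14 + 90 → 15023; 15–29 − 340 → 17743; 30–44 − 110 → 19858; 45–59 − 90 → 26605; 60–74 − 160 → 12429; 75–89 + 240 → 5998
Giving 15023 / 17743 / 19858 / 26605 / 12429 / 5998.
— Period 2 —
Births: 17743 × 0.341 = 6050, 19858 × 0.279 = 5540 — total 11590
15–29: 15023 × 0.967 = 14527
30–44: 17743 × 0.96 = 17033
45–59: 19858 × 0.95 = 18865
60–74: 26605 × 0.961 = 25567
75–89: 12429 × 0.976 = 12131
Net migration: 0–14 + 90 → 11680; 15–29 − 340 → 14187; 30–44 − 110 → 16923; 45–59 − 90 → 18775; 60–74 − 160 → 25407; 75–89 + 240 → 12371
Giving 11680 / 14187 / 16923 / 18775 / 25407 / 12371.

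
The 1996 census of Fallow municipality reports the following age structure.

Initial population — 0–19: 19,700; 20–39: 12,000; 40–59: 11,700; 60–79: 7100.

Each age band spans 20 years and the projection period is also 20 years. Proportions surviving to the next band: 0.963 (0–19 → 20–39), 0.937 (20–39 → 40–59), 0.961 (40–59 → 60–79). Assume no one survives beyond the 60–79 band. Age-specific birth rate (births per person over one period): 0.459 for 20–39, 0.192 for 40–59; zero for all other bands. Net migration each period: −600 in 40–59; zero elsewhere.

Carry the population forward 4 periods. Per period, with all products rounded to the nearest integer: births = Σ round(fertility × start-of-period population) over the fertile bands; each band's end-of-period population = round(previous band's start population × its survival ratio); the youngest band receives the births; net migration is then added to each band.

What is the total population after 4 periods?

After projecting period 1:
Births: 12000 × 0.459 = 5508, 11700 × 0.192 = 2246 ⇒ total 7754
20–39: 19700 × 0.963 = 18971
40–59: 12000 × 0.937 = 11244
60–79: 11700 × 0.961 = 11244
Net migration: 40–59 − 600 → 10644
Population now: 0–19=7754, 20–39=18971, 40–59=10644, 60–79=11244
After projecting period 2:
Births: 18971 × 0.459 = 8708, 10644 × 0.192 = 2044 ⇒ total 10752
20–39: 7754 × 0.963 = 7467
40–59: 18971 × 0.937 = 17776
60–79: 10644 × 0.961 = 10229
Net migration: 40–59 − 600 → 17176
Population now: 0–19=10752, 20–39=7467, 40–59=17176, 60–79=10229
After projecting period 3:
Births: 7467 × 0.459 = 3427, 17176 × 0.192 = 3298 ⇒ total 6725
20–39: 10752 × 0.963 = 10354
40–59: 7467 × 0.937 = 6997
60–79: 17176 × 0.961 = 16506
Net migration: 40–59 − 600 → 6397
Population now: 0–19=6725, 20–39=10354, 40–59=6397, 60–79=16506
After projecting period 4:
Births: 10354 × 0.459 = 4752, 6397 × 0.192 = 1228 ⇒ total 5980
20–39: 6725 × 0.963 = 6476
40–59: 10354 × 0.937 = 9702
60–79: 6397 × 0.961 = 6148
Net migration: 40–59 − 600 → 9102
Population now: 0–19=5980, 20–39=6476, 40–59=9102, 60–79=6148
Total after period 4: 5980 + 6476 + 9102 + 6148 = 27706

27706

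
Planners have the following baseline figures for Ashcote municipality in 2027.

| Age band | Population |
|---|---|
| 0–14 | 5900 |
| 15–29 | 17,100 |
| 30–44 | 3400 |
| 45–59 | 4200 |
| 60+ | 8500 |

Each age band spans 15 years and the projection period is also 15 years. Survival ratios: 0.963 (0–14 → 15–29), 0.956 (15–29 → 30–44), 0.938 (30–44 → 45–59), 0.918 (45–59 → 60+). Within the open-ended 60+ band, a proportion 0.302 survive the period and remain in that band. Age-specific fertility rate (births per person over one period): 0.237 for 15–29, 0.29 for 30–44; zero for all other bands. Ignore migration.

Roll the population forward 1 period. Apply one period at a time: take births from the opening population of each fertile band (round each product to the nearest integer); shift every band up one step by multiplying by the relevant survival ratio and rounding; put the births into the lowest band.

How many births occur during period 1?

5039

Period 1.
Births: 17100 × 0.237 = 4053  |  3400 × 0.29 = 986 → 5039
15–29: 5900 × 0.963 = 5682
30–44: 17100 × 0.956 = 16348
45–59: 3400 × 0.938 = 3189
60+: 4200 × 0.918 + 8500 × 0.302 = 3856 + 2567 = 6423
End of period: [5039, 5682, 16348, 3189, 6423]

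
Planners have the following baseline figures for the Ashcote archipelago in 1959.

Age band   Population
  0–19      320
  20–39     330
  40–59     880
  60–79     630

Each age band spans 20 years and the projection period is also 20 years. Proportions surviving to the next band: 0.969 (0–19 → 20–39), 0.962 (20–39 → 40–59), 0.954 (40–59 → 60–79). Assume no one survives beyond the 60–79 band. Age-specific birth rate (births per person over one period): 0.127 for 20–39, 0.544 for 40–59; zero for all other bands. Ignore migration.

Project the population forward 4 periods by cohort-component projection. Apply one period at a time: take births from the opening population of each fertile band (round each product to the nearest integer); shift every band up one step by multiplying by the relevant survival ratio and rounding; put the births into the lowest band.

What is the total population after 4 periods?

1169

— Period 1 —
Births: 330 × 0.127 = 42 ; 880 × 0.544 = 479 — total 521
20–39: 320 × 0.969 = 310
40–59: 330 × 0.962 = 317
60–79: 880 × 0.954 = 840
Giving 521 / 310 / 317 / 840.
— Period 2 —
Births: 310 × 0.127 = 39 ; 317 × 0.544 = 172 — total 211
20–39: 521 × 0.969 = 505
40–59: 310 × 0.962 = 298
60–79: 317 × 0.954 = 302
Giving 211 / 505 / 298 / 302.
— Period 3 —
Births: 505 × 0.127 = 64 ; 298 × 0.544 = 162 — total 226
20–39: 211 × 0.969 = 204
40–59: 505 × 0.962 = 486
60–79: 298 × 0.954 = 284
Giving 226 / 204 / 486 / 284.
— Period 4 —
Births: 204 × 0.127 = 26 ; 486 × 0.544 = 264 — total 290
20–39: 226 × 0.969 = 219
40–59: 204 × 0.962 = 196
60–79: 486 × 0.954 = 464
Giving 290 / 219 / 196 / 464.
Total after period 4: 290 + 219 + 196 + 464 = 1169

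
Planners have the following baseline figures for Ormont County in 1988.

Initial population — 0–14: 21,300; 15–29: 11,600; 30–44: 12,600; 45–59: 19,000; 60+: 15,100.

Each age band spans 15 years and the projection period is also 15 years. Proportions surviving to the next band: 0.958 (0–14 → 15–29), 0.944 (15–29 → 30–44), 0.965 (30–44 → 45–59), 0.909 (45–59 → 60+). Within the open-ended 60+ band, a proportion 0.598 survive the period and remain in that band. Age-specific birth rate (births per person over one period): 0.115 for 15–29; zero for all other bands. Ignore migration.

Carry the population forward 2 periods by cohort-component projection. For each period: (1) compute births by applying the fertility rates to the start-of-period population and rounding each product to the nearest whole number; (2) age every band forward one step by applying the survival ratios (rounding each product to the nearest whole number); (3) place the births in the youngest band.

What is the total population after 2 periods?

Period 1:
Births: 11600 * 0.115 = 1334
15–29: 21300 * 0.958 = 20405
30–44: 11600 * 0.944 = 10950
45–59: 12600 * 0.965 = 12159
60+: 19000 * 0.909 + 15100 * 0.598 = 17271 + 9030 = 26301
Population now: 0–14=1334, 15–29=20405, 30–44=10950, 45–59=12159, 60+=26301
Period 2:
Births: 20405 * 0.115 = 2347
15–29: 1334 * 0.958 = 1278
30–44: 20405 * 0.944 = 19262
45–59: 10950 * 0.965 = 10567
60+: 12159 * 0.909 + 26301 * 0.598 = 11053 + 15728 = 26781
Population now: 0–14=2347, 15–29=1278, 30–44=19262, 45–59=10567, 60+=26781
Total after period 2: 2347 + 1278 + 19262 + 10567 + 26781 = 60235

60235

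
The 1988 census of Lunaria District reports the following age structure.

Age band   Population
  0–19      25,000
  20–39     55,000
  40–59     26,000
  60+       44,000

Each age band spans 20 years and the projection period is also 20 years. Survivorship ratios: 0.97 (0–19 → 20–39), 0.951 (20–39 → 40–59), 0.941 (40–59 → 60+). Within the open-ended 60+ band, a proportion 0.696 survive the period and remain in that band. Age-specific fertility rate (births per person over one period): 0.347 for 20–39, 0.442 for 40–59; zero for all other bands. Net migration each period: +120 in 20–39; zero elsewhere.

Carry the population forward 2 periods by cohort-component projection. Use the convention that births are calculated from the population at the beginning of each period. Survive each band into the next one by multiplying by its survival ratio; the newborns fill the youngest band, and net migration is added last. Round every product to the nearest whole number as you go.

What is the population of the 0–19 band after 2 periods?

31575

Let band 1 be 0–19 through band 4 = 60+.
Period 1.
Births: 55000 × 0.347 = 19085, 26000 × 0.442 = 11492 ⇒ total 30577
Band 2: 25000 × 0.97 = 24250
Band 3: 55000 × 0.951 = 52305
Band 4: 26000 × 0.941 + 44000 × 0.696 = 24466 + 30624 = 55090
Net migration: Band 2 + 120 → 24370
End of period: [30577, 24370, 52305, 55090]
Period 2.
Births: 24370 × 0.347 = 8456, 52305 × 0.442 = 23119 ⇒ total 31575
Band 2: 30577 × 0.97 = 29660
Band 3: 24370 × 0.951 = 23176
Band 4: 52305 × 0.941 + 55090 × 0.696 = 49219 + 38343 = 87562
Net migration: Band 2 + 120 → 29780
End of period: [31575, 29780, 23176, 87562]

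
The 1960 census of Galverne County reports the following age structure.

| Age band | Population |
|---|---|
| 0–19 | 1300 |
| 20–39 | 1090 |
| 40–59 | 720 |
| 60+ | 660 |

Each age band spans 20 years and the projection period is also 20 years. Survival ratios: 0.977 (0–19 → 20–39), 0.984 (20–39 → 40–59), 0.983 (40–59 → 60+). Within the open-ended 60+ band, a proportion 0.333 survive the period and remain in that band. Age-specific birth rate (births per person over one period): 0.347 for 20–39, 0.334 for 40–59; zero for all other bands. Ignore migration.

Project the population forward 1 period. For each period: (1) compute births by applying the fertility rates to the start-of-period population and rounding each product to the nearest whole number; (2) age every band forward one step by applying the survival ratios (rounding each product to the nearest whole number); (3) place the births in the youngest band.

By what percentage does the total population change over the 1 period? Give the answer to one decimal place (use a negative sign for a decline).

Call the groups 1 to 4, youngest first.
Period 1.
Births: 1090 × 0.347 = 378, 720 × 0.334 = 240 → total 618
Group 2: 1300 × 0.977 = 1270
Group 3: 1090 × 0.984 = 1073
Group 4: 720 × 0.983 + 660 × 0.333 = 708 + 220 = 928
End of period: [618, 1270, 1073, 928]
Total: 3770 → 3889; change = 119; percentage change = 3.2%

3.2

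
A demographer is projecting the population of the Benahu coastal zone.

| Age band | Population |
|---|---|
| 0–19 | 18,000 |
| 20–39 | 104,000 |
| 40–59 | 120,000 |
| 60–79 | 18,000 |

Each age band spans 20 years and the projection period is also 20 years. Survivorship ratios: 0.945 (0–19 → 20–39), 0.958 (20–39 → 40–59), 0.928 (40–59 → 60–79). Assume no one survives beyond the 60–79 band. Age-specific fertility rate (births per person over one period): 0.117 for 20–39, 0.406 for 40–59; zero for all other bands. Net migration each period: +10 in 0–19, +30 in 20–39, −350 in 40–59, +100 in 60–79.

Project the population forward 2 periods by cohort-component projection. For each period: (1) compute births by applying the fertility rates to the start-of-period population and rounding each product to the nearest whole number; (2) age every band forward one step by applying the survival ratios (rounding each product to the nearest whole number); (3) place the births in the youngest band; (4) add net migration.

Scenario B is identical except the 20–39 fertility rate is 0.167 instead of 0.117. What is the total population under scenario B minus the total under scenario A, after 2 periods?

Let group 1 be 0–19 through group 4 = 60–79.
— Period 1 —
Births: 104000 * 0.117 = 12168  |  120000 * 0.406 = 48720 → total 60888
Group 2: 18000 * 0.945 = 17010
Group 3: 104000 * 0.958 = 99632
Group 4: 120000 * 0.928 = 111360
Net migration: Group 1 + 10 → 60898; Group 2 + 30 → 17040; Group 3 − 350 → 99282; Group 4 + 100 → 111460
Giving 60898 / 17040 / 99282 / 111460.
— Period 2 —
Births: 17040 * 0.117 = 1994  |  99282 * 0.406 = 40308 → total 42302
Group 2: 60898 * 0.945 = 57549
Group 3: 17040 * 0.958 = 16324
Group 4: 99282 * 0.928 = 92134
Net migration: Group 1 + 10 → 42312; Group 2 + 30 → 57579; Group 3 − 350 → 15974; Group 4 + 100 → 92234
Giving 42312 / 57579 / 15974 / 92234.
Scenario A total after 2 periods: 208099
Scenario B projection —
— Period 1 —
Births: 104000 * 0.167 = 17368  |  120000 * 0.406 = 48720 → total 66088
Group 2: 18000 * 0.945 = 17010
Group 3: 104000 * 0.958 = 99632
Group 4: 120000 * 0.928 = 111360
Net migration: Group 1 + 10 → 66098; Group 2 + 30 → 17040; Group 3 − 350 → 99282; Group 4 + 100 → 111460
Giving 66098 / 17040 / 99282 / 111460.
— Period 2 —
Births: 17040 * 0.167 = 2846  |  99282 * 0.406 = 40308 → total 43154
Group 2: 66098 * 0.945 = 62463
Group 3: 17040 * 0.958 = 16324
Group 4: 99282 * 0.928 = 92134
Net migration: Group 1 + 10 → 43164; Group 2 + 30 → 62493; Group 3 − 350 → 15974; Group 4 + 100 → 92234
Giving 43164 / 62493 / 15974 / 92234.
Scenario B total after 2 periods: 213865
Difference B − A = 213865 − 208099 = 5766

5766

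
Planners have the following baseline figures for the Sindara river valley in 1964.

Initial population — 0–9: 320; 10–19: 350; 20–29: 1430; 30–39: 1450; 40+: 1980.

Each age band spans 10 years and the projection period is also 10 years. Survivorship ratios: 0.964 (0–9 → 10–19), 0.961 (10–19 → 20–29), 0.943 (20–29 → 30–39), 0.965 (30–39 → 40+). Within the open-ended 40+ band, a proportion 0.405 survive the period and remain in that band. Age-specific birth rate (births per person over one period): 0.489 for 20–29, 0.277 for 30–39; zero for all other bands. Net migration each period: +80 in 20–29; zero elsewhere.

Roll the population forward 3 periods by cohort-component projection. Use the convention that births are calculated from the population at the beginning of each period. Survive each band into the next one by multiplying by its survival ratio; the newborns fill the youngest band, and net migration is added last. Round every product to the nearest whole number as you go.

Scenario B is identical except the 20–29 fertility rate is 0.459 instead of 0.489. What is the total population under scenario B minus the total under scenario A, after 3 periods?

Period 1.
Births: 1430 * 0.489 = 699 ; 1450 * 0.277 = 402 → total 1101
10–19: 320 * 0.964 = 308
20–29: 350 * 0.961 = 336
30–39: 1430 * 0.943 = 1348
40+: 1450 * 0.965 + 1980 * 0.405 = 1399 + 802 = 2201
Net migration: 20–29 + 80 → 416
→ [1101, 308, 416, 1348, 2201]
Period 2.
Births: 416 * 0.489 = 203 ; 1348 * 0.277 = 373 → total 576
10–19: 1101 * 0.964 = 1061
20–29: 308 * 0.961 = 296
30–39: 416 * 0.943 = 392
40+: 1348 * 0.965 + 2201 * 0.405 = 1301 + 891 = 2192
Net migration: 20–29 + 80 → 376
→ [576, 1061, 376, 392, 2192]
Period 3.
Births: 376 * 0.489 = 184 ; 392 * 0.277 = 109 → total 293
10–19: 576 * 0.964 = 555
20–29: 1061 * 0.961 = 1020
30–39: 376 * 0.943 = 355
40+: 392 * 0.965 + 2192 * 0.405 = 378 + 888 = 1266
Net migration: 20–29 + 80 → 1100
→ [293, 555, 1100, 355, 1266]
Scenario A total after 3 periods: 3569
Scenario B projection —
Period 1.
Births: 1430 * 0.459 = 656 ; 1450 * 0.277 = 402 → total 1058
10–19: 320 * 0.964 = 308
20–29: 350 * 0.961 = 336
30–39: 1430 * 0.943 = 1348
40+: 1450 * 0.965 + 1980 * 0.405 = 1399 + 802 = 2201
Net migration: 20–29 + 80 → 416
→ [1058, 308, 416, 1348, 2201]
Period 2.
Births: 416 * 0.459 = 191 ; 1348 * 0.277 = 373 → total 564
10–19: 1058 * 0.964 = 1020
20–29: 308 * 0.961 = 296
30–39: 416 * 0.943 = 392
40+: 1348 * 0.965 + 2201 * 0.405 = 1301 + 891 = 2192
Net migration: 20–29 + 80 → 376
→ [564, 1020, 376, 392, 2192]
Period 3.
Births: 376 * 0.459 = 173 ; 392 * 0.277 = 109 → total 282
10–19: 564 * 0.964 = 544
20–29: 1020 * 0.961 = 980
30–39: 376 * 0.943 = 355
40+: 392 * 0.965 + 2192 * 0.405 = 378 + 888 = 1266
Net migration: 20–29 + 80 → 1060
→ [282, 544, 1060, 355, 1266]
Scenario B total after 3 periods: 3507
Difference B − A = 3507 − 3569 = -62

-62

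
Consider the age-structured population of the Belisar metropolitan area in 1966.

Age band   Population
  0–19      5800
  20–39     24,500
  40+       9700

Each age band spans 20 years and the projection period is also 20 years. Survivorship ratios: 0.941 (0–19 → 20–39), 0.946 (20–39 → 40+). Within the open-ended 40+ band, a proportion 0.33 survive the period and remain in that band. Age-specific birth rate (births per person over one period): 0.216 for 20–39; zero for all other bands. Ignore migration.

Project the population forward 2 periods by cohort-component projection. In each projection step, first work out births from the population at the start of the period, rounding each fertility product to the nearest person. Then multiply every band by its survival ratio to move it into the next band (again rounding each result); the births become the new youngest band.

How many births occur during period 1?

Numbering the groups 1..3 from youngest to oldest:
Period 1:
Births: 24500 × 0.216 = 5292
Group 2: 5800 × 0.941 = 5458
Group 3: 24500 × 0.946 + 9700 × 0.33 = 23177 + 3201 = 26378
Population now: 0–19=5292, 20–39=5458, 40+=26378

5292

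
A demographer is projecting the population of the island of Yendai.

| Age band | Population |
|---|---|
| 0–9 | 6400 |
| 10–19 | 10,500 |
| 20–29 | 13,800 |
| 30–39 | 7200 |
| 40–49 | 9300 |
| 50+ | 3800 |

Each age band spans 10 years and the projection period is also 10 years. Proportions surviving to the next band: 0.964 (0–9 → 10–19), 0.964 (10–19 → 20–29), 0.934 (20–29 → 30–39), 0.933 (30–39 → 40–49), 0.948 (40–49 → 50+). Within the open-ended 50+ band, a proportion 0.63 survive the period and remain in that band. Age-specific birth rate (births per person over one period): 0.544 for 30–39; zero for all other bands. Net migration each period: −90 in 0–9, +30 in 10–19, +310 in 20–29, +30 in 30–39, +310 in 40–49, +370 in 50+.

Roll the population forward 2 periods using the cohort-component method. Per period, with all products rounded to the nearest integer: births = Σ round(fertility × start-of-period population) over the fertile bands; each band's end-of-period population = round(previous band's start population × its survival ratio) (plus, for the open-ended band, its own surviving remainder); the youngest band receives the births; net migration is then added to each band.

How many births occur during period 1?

3917

Period 1.
Births: 7200 * 0.544 = 3917
10–19: 6400 * 0.964 = 6170
20–29: 10500 * 0.964 = 10122
30–39: 13800 * 0.934 = 12889
40–49: 7200 * 0.933 = 6718
50+: 9300 * 0.948 + 3800 * 0.63 = 8816 + 2394 = 11210
Net migration: 0–9 − 90 → 3827; 10–19 + 30 → 6200; 20–29 + 310 → 10432; 30–39 + 30 → 12919; 40–49 + 310 → 7028; 50+ + 370 → 11580
Population now: 0–9=3827, 10–19=6200, 20–29=10432, 30–39=12919, 40–49=7028, 50+=11580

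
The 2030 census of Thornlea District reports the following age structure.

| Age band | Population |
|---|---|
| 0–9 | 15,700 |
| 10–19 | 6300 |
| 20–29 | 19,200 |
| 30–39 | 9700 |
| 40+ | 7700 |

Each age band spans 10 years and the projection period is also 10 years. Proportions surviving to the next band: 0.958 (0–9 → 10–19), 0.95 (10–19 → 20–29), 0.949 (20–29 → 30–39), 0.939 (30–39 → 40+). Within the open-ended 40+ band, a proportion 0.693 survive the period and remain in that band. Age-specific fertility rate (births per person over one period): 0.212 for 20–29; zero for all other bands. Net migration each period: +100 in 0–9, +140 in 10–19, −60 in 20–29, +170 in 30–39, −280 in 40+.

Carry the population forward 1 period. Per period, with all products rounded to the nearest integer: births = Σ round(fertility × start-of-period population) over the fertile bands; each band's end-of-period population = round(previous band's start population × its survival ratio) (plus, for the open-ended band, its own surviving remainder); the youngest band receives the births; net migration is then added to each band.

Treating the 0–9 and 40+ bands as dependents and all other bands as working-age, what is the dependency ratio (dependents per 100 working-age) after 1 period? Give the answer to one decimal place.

[period 1]
Births: 19200 * 0.212 = 4070
10–19: 15700 * 0.958 = 15041
20–29: 6300 * 0.95 = 5985
30–39: 19200 * 0.949 = 18221
40+: 9700 * 0.939 + 7700 * 0.693 = 9108 + 5336 = 14444
Net migration: 0–9 + 100 → 4170; 10–19 + 140 → 15181; 20–29 − 60 → 5925; 30–39 + 170 → 18391; 40+ − 280 → 14164
Population now: 0–9=4170, 10–19=15181, 20–29=5925, 30–39=18391, 40+=14164
Dependents (band 0–9 + band 40+) = 4170 + 14164 = 18334; working-age = 39497; ratio = 18334/39497 × 100 = 46.4

46.4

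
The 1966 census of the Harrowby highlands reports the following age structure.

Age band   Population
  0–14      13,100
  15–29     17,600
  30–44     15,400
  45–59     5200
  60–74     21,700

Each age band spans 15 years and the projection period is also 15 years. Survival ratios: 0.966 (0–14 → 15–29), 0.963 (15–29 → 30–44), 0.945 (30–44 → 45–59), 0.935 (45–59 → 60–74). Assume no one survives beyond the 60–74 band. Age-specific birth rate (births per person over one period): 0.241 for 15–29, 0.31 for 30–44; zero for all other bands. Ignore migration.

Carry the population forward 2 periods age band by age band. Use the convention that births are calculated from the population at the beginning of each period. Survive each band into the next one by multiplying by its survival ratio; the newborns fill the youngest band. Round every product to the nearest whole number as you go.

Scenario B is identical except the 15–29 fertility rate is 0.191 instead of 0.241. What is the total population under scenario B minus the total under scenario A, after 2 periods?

[period 1]
Births: 17600 * 0.241 = 4242  |  15400 * 0.31 = 4774 ⇒ total 9016
15–29: 13100 * 0.966 = 12655
30–44: 17600 * 0.963 = 16949
45–59: 15400 * 0.945 = 14553
60–74: 5200 * 0.935 = 4862
→ [9016, 12655, 16949, 14553, 4862]
[period 2]
Births: 12655 * 0.241 = 3050  |  16949 * 0.31 = 5254 ⇒ total 8304
15–29: 9016 * 0.966 = 8709
30–44: 12655 * 0.963 = 12187
45–59: 16949 * 0.945 = 16017
60–74: 14553 * 0.935 = 13607
→ [8304, 8709, 12187, 16017, 13607]
Scenario A total after 2 periods: 58824
Scenario B projection —
[period 1]
Births: 17600 * 0.191 = 3362  |  15400 * 0.31 = 4774 ⇒ total 8136
15–29: 13100 * 0.966 = 12655
30–44: 17600 * 0.963 = 16949
45–59: 15400 * 0.945 = 14553
60–74: 5200 * 0.935 = 4862
→ [8136, 12655, 16949, 14553, 4862]
[period 2]
Births: 12655 * 0.191 = 2417  |  16949 * 0.31 = 5254 ⇒ total 7671
15–29: 8136 * 0.966 = 7859
30–44: 12655 * 0.963 = 12187
45–59: 16949 * 0.945 = 16017
60–74: 14553 * 0.935 = 13607
→ [7671, 7859, 12187, 16017, 13607]
Scenario B total after 2 periods: 57341
Difference B − A = 57341 − 58824 = -1483

-1483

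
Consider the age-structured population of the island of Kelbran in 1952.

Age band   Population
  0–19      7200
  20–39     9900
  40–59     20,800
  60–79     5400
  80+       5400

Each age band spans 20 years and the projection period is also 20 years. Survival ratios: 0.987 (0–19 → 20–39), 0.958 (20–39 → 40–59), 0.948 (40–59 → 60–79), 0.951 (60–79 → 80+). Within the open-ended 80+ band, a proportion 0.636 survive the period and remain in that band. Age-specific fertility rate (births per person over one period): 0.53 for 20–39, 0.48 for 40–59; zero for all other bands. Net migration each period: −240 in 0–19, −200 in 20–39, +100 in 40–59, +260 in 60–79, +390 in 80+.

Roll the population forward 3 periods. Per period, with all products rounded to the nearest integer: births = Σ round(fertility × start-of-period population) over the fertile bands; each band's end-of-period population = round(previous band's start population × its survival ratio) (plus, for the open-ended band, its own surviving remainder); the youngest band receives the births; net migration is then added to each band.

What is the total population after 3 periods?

— Period 1 —
Births: 9900 × 0.53 = 5247  |  20800 × 0.48 = 9984 — total 15231
20–39: 7200 × 0.987 = 7106
40–59: 9900 × 0.958 = 9484
60–79: 20800 × 0.948 = 19718
80+: 5400 × 0.951 + 5400 × 0.636 = 5135 + 3434 = 8569
Net migration: 0–19 − 240 → 14991; 20–39 − 200 → 6906; 40–59 + 100 → 9584; 60–79 + 260 → 19978; 80+ + 390 → 8959
End of period: [14991, 6906, 9584, 19978, 8959]
— Period 2 —
Births: 6906 × 0.53 = 3660  |  9584 × 0.48 = 4600 — total 8260
20–39: 14991 × 0.987 = 14796
40–59: 6906 × 0.958 = 6616
60–79: 9584 × 0.948 = 9086
80+: 19978 × 0.951 + 8959 × 0.636 = 18999 + 5698 = 24697
Net migration: 0–19 − 240 → 8020; 20–39 − 200 → 14596; 40–59 + 100 → 6716; 60–79 + 260 → 9346; 80+ + 390 → 25087
End of period: [8020, 14596, 6716, 9346, 25087]
— Period 3 —
Births: 14596 × 0.53 = 7736  |  6716 × 0.48 = 3224 — total 10960
20–39: 8020 × 0.987 = 7916
40–59: 14596 × 0.958 = 13983
60–79: 6716 × 0.948 = 6367
80+: 9346 × 0.951 + 25087 × 0.636 = 8888 + 15955 = 24843
Net migration: 0–19 − 240 → 10720; 20–39 − 200 → 7716; 40–59 + 100 → 14083; 60–79 + 260 → 6627; 80+ + 390 → 25233
End of period: [10720, 7716, 14083, 6627, 25233]
Total after period 3: 10720 + 7716 + 14083 + 6627 + 25233 = 64379

64379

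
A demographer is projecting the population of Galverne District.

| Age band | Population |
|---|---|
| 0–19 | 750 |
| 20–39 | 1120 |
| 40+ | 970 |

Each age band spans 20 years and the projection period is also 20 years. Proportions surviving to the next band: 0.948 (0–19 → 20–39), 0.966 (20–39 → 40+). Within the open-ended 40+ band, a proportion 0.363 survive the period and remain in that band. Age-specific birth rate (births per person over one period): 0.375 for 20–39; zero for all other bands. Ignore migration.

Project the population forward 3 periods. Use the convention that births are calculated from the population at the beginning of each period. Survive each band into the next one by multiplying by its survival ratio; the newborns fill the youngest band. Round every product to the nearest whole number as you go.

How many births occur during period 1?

Numbering the bands 1..3 from youngest to oldest:
— Period 1 —
Births: 1120 × 0.375 = 420
Band 2: 750 × 0.948 = 711
Band 3: 1120 × 0.966 + 970 × 0.363 = 1082 + 352 = 1434
→ [420, 711, 1434]

420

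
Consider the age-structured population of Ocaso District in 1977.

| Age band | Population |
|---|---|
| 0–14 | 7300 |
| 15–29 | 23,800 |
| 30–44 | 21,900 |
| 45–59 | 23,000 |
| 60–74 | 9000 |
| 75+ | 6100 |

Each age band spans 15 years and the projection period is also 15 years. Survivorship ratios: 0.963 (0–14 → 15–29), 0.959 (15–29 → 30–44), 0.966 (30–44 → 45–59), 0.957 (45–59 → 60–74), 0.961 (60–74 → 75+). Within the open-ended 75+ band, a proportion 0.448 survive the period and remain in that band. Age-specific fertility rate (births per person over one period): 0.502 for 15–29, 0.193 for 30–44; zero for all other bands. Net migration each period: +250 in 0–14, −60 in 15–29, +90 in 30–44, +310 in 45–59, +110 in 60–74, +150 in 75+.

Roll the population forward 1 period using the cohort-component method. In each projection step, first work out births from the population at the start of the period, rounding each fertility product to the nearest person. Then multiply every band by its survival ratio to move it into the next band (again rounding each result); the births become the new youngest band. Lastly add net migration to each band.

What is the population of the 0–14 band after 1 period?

16425

Let group 1 be 0–14 through group 6 = 75+.
[period 1]
Births: 23800 × 0.502 = 11948, 21900 × 0.193 = 4227 → 16175
Group 2: 7300 × 0.963 = 7030
Group 3: 23800 × 0.959 = 22824
Group 4: 21900 × 0.966 = 21155
Group 5: 23000 × 0.957 = 22011
Group 6: 9000 × 0.961 + 6100 × 0.448 = 8649 + 2733 = 11382
Net migration: Group 1 + 250 → 16425; Group 2 − 60 → 6970; Group 3 + 90 → 22914; Group 4 + 310 → 21465; Group 5 + 110 → 22121; Group 6 + 150 → 11532
Giving 16425 / 6970 / 22914 / 21465 / 22121 / 11532.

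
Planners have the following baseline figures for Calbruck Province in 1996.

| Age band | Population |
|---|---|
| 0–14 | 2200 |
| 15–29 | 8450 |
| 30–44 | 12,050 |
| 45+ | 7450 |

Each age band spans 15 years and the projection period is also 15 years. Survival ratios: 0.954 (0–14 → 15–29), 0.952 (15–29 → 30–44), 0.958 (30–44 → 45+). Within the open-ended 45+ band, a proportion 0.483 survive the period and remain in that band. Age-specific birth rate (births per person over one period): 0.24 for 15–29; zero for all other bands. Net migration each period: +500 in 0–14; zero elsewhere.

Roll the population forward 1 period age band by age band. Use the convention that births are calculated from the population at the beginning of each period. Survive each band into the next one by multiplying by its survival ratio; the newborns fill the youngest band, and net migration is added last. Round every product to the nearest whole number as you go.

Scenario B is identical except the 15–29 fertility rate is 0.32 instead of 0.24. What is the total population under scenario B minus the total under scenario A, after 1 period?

— Period 1 —
Births: 8450 × 0.24 = 2028
15–29: 2200 × 0.954 = 2099
30–44: 8450 × 0.952 = 8044
45+: 12050 × 0.958 + 7450 × 0.483 = 11544 + 3598 = 15142
Net migration: 0–14 + 500 → 2528
Population now: 0–14=2528, 15–29=2099, 30–44=8044, 45+=15142
Scenario A total after 1 period: 27813
Scenario B projection —
— Period 1 —
Births: 8450 × 0.32 = 2704
15–29: 2200 × 0.954 = 2099
30–44: 8450 × 0.952 = 8044
45+: 12050 × 0.958 + 7450 × 0.483 = 11544 + 3598 = 15142
Net migration: 0–14 + 500 → 3204
Population now: 0–14=3204, 15–29=2099, 30–44=8044, 45+=15142
Scenario B total after 1 period: 28489
Difference B − A = 28489 − 27813 = 676

676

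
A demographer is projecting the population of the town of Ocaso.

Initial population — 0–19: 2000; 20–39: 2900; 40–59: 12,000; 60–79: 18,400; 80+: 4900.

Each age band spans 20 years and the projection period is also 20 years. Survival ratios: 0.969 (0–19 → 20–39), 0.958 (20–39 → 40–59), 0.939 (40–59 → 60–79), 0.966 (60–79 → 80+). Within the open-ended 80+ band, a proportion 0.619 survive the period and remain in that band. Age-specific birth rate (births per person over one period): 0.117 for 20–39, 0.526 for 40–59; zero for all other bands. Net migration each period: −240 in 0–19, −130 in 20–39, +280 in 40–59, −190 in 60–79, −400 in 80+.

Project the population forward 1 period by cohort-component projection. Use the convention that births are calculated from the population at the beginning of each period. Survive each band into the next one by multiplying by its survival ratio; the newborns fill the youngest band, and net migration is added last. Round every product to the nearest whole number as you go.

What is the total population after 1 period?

After projecting period 1:
Births: 2900 × 0.117 = 339 ; 12000 × 0.526 = 6312 ⇒ total 6651
20–39: 2000 × 0.969 = 1938
40–59: 2900 × 0.958 = 2778
60–79: 12000 × 0.939 = 11268
80+: 18400 × 0.966 + 4900 × 0.619 = 17774 + 3033 = 20807
Net migration: 0–19 − 240 → 6411; 20–39 − 130 → 1808; 40–59 + 280 → 3058; 60–79 − 190 → 11078; 80+ − 400 → 20407
Population now: 0–19=6411, 20–39=1808, 40–59=3058, 60–79=11078, 80+=20407
Total after period 1: 6411 + 1808 + 3058 + 11078 + 20407 = 42762

42762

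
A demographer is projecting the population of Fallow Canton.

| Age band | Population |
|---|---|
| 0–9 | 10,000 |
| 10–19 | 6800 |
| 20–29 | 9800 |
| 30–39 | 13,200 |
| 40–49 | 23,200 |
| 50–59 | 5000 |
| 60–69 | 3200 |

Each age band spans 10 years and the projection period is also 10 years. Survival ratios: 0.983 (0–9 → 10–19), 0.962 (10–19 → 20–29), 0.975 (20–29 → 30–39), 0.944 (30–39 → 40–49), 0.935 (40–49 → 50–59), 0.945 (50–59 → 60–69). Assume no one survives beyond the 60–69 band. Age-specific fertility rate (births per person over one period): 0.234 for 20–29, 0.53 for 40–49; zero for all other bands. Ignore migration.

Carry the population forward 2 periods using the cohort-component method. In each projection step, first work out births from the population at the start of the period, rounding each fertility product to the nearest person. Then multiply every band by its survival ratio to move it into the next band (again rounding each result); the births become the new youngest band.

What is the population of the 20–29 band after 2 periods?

— Period 1 —
Births: 9800 × 0.234 = 2293  |  23200 × 0.53 = 12296 → 14589
10–19: 10000 × 0.983 = 9830
20–29: 6800 × 0.962 = 6542
30–39: 9800 × 0.975 = 9555
40–49: 13200 × 0.944 = 12461
50–59: 23200 × 0.935 = 21692
60–69: 5000 × 0.945 = 4725
End of period: [14589, 9830, 6542, 9555, 12461, 21692, 4725]
— Period 2 —
Births: 6542 × 0.234 = 1531  |  12461 × 0.53 = 6604 → 8135
10–19: 14589 × 0.983 = 14341
20–29: 9830 × 0.962 = 9456
30–39: 6542 × 0.975 = 6378
40–49: 9555 × 0.944 = 9020
50–59: 12461 × 0.935 = 11651
60–69: 21692 × 0.945 = 20499
End of period: [8135, 14341, 9456, 6378, 9020, 11651, 20499]

9456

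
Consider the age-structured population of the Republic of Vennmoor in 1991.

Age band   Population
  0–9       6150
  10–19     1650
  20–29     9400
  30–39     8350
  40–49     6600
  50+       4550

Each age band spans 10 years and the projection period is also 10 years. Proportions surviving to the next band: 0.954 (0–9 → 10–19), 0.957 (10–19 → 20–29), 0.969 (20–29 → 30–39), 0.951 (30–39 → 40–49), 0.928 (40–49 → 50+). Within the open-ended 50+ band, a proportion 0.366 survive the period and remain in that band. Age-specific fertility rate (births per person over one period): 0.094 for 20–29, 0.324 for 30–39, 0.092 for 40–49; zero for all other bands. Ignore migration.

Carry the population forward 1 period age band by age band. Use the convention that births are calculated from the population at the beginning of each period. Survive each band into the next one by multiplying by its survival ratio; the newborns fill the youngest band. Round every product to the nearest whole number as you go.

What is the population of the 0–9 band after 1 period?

Numbering the bands 1..6 from youngest to oldest:
— Period 1 —
Births: 9400 × 0.094 = 884 ; 8350 × 0.324 = 2705 ; 6600 × 0.092 = 607 → 4196
Band 2: 6150 × 0.954 = 5867
Band 3: 1650 × 0.957 = 1579
Band 4: 9400 × 0.969 = 9109
Band 5: 8350 × 0.951 = 7941
Band 6: 6600 × 0.928 + 4550 × 0.366 = 6125 + 1665 = 7790
Population now: 0–9=4196, 10–19=5867, 20–29=1579, 30–39=9109, 40–49=7941, 50+=7790

4196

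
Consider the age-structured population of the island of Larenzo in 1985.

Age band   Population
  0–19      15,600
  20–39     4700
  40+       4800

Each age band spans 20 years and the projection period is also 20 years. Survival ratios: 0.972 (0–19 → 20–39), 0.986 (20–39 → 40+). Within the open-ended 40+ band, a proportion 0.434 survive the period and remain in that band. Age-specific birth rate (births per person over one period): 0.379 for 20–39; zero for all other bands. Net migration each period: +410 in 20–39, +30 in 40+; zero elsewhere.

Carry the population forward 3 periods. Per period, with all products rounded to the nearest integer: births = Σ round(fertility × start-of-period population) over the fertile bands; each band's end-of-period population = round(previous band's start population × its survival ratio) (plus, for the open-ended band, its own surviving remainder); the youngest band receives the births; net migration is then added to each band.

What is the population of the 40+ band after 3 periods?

10089

(Bands numbered youngest = 1 to oldest = 3.)
After projecting period 1:
Births: 4700 × 0.379 = 1781
Band 2: 15600 × 0.972 = 15163
Band 3: 4700 × 0.986 + 4800 × 0.434 = 4634 + 2083 = 6717
Net migration: Band 2 + 410 → 15573; Band 3 + 30 → 6747
Giving 1781 / 15573 / 6747.
After projecting period 2:
Births: 15573 × 0.379 = 5902
Band 2: 1781 × 0.972 = 1731
Band 3: 15573 × 0.986 + 6747 × 0.434 = 15355 + 2928 = 18283
Net migration: Band 2 + 410 → 2141; Band 3 + 30 → 18313
Giving 5902 / 2141 / 18313.
After projecting period 3:
Births: 2141 × 0.379 = 811
Band 2: 5902 × 0.972 = 5737
Band 3: 2141 × 0.986 + 18313 × 0.434 = 2111 + 7948 = 10059
Net migration: Band 2 + 410 → 6147; Band 3 + 30 → 10089
Giving 811 / 6147 / 10089.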